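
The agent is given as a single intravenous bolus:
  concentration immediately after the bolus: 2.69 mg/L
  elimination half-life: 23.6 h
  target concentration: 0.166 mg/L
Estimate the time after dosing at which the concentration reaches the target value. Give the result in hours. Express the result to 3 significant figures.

94.8 h

k = ln2 / t½ = 0.693147 / 23.6 = 0.02937 h⁻¹
t = ln(C₀ / C) / k = ln(2.690 / 0.166) / 0.02937
  = ln(16.20) / 0.02937 = 2.785 / 0.02937 = 94.82 h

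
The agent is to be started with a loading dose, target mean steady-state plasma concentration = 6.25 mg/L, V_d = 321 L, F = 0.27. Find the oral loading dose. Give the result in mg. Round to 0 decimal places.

7431 mg

LD = Css × Vd / F = 6.25 × 321 / 0.27 = 7431 mg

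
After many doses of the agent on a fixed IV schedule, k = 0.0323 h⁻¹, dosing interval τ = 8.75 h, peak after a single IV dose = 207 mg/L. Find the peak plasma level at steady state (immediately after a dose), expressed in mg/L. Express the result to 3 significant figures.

e^(−kτ) = e^(−0.03230 × 8.75) = 0.7538
Accumulation ratio R = 1 / (1 − e^(−kτ)) = 1 / (1 − 0.7538) = 4.062
Steady-state peak = C₀ × R = 207 × 4.062 = 840.8 mg/L

841 mg/L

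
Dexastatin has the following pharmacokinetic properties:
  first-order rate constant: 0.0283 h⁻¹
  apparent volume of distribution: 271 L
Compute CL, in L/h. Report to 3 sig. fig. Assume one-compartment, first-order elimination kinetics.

CL = k × Vd = 0.0283 × 271 = 7.669 L/h

7.67 L/h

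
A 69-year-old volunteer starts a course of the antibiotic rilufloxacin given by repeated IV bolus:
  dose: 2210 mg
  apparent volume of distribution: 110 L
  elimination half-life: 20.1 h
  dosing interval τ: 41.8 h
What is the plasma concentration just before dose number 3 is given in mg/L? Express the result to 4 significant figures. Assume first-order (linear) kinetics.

C₀ per dose = Dose / Vd = 2210 / 110 = 20.09 mg/L
k = ln2 / t½ = 0.693147 / 20.1 = 0.03448 h⁻¹
Fraction remaining after one interval: r = e^(−kτ) = e^(−0.03448 × 41.8) = 0.2366
Before dose 3, 2 doses have been given (aged 1τ, 2τ).
C_trough = C₀ × (r + r²) = 20.09 × (0.2366 + 0.05598) = 5.878 mg/L

5.878 mg/L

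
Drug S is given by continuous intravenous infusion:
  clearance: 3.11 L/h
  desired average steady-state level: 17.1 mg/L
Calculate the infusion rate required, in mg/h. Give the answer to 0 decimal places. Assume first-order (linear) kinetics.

At steady state, infusion rate R₀ = Css × CL = 17.1 × 3.110 = 53.18 mg/h

53 mg/h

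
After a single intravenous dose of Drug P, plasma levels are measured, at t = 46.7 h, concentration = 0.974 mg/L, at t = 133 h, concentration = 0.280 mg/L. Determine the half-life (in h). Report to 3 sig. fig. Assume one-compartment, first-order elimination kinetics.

48.0 h

k = ln(C₁/C₂) / (t₂ − t₁) = ln(0.974/0.280) / (133 − 46.7)
  = 1.247 / 86.30 = 0.01445 h⁻¹
t½ = ln2 / k = 0.693147 / 0.01445 = 47.97 h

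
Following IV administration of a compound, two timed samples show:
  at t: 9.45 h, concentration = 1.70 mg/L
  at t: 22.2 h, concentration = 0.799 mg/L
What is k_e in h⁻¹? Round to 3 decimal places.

k = ln(C₁/C₂) / (t₂ − t₁) = ln(1.70/0.799) / (22.2 − 9.45)
  = 0.7550 / 12.75 = 0.05922 h⁻¹

0.059 h⁻¹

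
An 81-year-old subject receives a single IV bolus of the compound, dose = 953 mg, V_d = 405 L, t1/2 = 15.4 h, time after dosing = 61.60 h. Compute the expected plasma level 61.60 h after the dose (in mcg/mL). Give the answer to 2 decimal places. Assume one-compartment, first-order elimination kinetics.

C₀ = Dose / Vd = 953.0 / 405 = 2.353 mg/L
k = ln2 / t½ = 0.693147 / 15.4 = 0.04501 h⁻¹
t / t½ = 61.60 / 15.4 = 4 half-lives
C = C₀ × (1/2)^4 = 2.353 × 0.06250 = 0.1471 mg/L
(0.1471 mg/L = 0.1471 mcg/mL)

0.15 mcg/mL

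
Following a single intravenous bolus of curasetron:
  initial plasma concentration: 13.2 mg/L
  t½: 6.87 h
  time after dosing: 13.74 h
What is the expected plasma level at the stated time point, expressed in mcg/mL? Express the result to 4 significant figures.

3.300 mcg/mL

k = ln2 / t½ = 0.693147 / 6.87 = 0.1009 h⁻¹
t / t½ = 13.74 / 6.87 = 2 half-lives
C = C₀ × (1/2)^2 = 13.20 × 0.2500 = 3.300 mg/L
(3.300 mg/L = 3.300 mcg/mL)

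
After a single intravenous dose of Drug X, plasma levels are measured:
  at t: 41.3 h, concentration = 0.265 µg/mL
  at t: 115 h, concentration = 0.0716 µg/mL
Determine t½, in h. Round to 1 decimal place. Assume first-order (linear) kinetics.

39.0 h

k = ln(C₁/C₂) / (t₂ − t₁) = ln(0.265/0.0716) / (115 − 41.3)
  = 1.309 / 73.70 = 0.01776 h⁻¹
t½ = ln2 / k = 0.693147 / 0.01776 = 39.03 h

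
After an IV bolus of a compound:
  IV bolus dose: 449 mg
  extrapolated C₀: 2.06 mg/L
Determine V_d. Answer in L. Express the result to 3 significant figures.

218 L

Vd = Dose / C₀ = 449.0 / 2.06 = 218.0 L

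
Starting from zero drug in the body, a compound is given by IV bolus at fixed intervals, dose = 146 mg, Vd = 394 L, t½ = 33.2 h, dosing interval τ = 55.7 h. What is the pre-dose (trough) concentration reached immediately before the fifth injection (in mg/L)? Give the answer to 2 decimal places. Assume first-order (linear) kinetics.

0.17 mg/L

C₀ per dose = Dose / Vd = 146 / 394 = 0.3706 mg/L
k = ln2 / t½ = 0.693147 / 33.2 = 0.02088 h⁻¹
Fraction remaining after one interval: r = e^(−kτ) = e^(−0.02088 × 55.7) = 0.3125
Before dose 5, 4 doses have been given (aged 1τ, 2τ, 3τ, 4τ).
C_trough = C₀ × (r + r² + … + r^4) = C₀ × r(1−r^4)/(1−r)
        = 0.3706 × 0.3125 × (1 − 0.009537) / (1 − 0.3125) = 0.1668 mg/L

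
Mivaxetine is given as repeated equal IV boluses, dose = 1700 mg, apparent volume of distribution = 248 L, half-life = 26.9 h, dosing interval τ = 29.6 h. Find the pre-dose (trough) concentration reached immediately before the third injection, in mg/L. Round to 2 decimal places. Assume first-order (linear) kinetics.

C₀ per dose = Dose / Vd = 1700 / 248 = 6.855 mg/L
k = ln2 / t½ = 0.693147 / 26.9 = 0.02577 h⁻¹
Fraction remaining after one interval: r = e^(−kτ) = e^(−0.02577 × 29.6) = 0.4664
Before dose 3, 2 doses have been given (aged 1τ, 2τ).
C_trough = C₀ × (r + r²) = 6.855 × (0.4664 + 0.2175) = 4.688 mg/L

4.69 mg/L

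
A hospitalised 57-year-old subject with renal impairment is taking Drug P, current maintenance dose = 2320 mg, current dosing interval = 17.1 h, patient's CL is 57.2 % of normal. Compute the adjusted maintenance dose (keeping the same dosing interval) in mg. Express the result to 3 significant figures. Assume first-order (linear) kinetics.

1330 mg

To keep the same average steady-state level, dosing rate must scale with clearance.
CL ratio = 57.2 / 100 = 0.5720
New dose (same interval) = 2320 × 0.5720 = 1327 mg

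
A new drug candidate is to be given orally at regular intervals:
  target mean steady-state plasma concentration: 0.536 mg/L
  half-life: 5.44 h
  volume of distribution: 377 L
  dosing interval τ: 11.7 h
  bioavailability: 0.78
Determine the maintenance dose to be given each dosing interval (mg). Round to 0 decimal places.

k = ln2 / t½ = 0.693147 / 5.44 = 0.1274 h⁻¹
CL = k × Vd = 0.1274 × 377 = 48.03 L/h
At steady state, F × (Dose/τ) = Css × CL.
Dose = Css × CL × τ / F = 0.536 × 48.03 × 11.7 / 0.78 = 386.2 mg

386 mg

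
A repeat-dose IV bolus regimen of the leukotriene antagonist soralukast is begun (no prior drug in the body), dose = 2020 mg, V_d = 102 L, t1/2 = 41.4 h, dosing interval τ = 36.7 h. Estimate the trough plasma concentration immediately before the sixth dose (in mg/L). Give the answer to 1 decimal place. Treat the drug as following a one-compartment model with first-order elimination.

22.3 mg/L

C₀ per dose = Dose / Vd = 2020 / 102 = 19.80 mg/L
k = ln2 / t½ = 0.693147 / 41.4 = 0.01674 h⁻¹
Fraction remaining after one interval: r = e^(−kτ) = e^(−0.01674 × 36.7) = 0.5410
Before dose 6, 5 doses have been given (aged 1τ, 2τ, 3τ, 4τ, 5τ).
C_trough = C₀ × (r + r² + … + r^5) = C₀ × r(1−r^5)/(1−r)
        = 19.80 × 0.5410 × (1 − 0.04634) / (1 − 0.5410) = 22.26 mg/L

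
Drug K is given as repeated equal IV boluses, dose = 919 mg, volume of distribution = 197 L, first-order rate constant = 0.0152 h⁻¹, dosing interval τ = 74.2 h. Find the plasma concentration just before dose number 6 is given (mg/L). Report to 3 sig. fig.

C₀ per dose = Dose / Vd = 919 / 197 = 4.665 mg/L
Fraction remaining after one interval: r = e^(−kτ) = e^(−0.01520 × 74.2) = 0.3237
Before dose 6, 5 doses have been given (aged 1τ, 2τ, 3τ, 4τ, 5τ).
C_trough = C₀ × (r + r² + … + r^5) = C₀ × r(1−r^5)/(1−r)
        = 4.665 × 0.3237 × (1 − 0.003554) / (1 − 0.3237) = 2.225 mg/L

2.23 mg/L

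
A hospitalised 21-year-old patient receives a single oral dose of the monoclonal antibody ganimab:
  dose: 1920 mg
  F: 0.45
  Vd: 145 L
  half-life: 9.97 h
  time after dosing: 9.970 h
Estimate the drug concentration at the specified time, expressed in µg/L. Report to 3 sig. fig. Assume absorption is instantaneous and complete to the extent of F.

2980 µg/L

Amount reaching circulation = F × Dose = 0.45 × 1920 = 864.0 mg
C₀ = F·Dose / Vd = 864.0 / 145 = 5.959 mg/L
k = ln2 / t½ = 0.693147 / 9.97 = 0.06952 h⁻¹
t / t½ = 9.970 / 9.97 = 1 half-lives
C = C₀ × (1/2)^1 = 5.959 × 0.5000 = 2.980 mg/L
Convert: 2.980 mg/L × 1000 = 2980 µg/L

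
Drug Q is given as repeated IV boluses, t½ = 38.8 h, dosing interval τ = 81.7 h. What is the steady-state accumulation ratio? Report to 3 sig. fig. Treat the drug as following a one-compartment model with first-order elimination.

k = ln2 / t½ = 0.693147 / 38.8 = 0.01786 h⁻¹
e^(−kτ) = e^(−0.01786 × 81.7) = 0.2324
Accumulation ratio R = 1 / (1 − e^(−kτ)) = 1 / (1 − 0.2324) = 1.303

1.30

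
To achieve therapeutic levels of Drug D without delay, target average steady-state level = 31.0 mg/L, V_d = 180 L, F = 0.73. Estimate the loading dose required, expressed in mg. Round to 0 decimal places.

LD = Css × Vd / F = 31.0 × 180 / 0.73 = 7644 mg

7644 mg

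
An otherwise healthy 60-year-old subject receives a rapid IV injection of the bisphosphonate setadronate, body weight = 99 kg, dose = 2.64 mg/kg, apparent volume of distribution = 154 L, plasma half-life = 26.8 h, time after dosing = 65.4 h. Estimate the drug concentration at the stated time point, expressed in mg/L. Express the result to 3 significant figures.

Total dose = 2.64 × 99 = 261.4 mg
C₀ = Dose / Vd = 261.4 / 154 = 1.697 mg/L
k = ln2 / t½ = 0.693147 / 26.8 = 0.02586 h⁻¹
C = C₀ · e^(−k·t) = 1.697 × e^(−0.02586 × 65.4)
  = 1.697 × 0.1843 = 0.3128 mg/L

0.313 mg/L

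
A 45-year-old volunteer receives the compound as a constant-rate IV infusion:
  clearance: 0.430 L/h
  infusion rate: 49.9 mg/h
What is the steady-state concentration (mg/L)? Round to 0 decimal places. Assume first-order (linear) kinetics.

116 mg/L

At steady state Css = R₀ / CL = 49.9 / 0.4300 = 116.0 mg/L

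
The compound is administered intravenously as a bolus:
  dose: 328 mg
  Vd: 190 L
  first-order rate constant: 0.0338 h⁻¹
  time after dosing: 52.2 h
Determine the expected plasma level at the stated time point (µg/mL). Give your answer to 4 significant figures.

C₀ = Dose / Vd = 328.0 / 190 = 1.726 mg/L
C = C₀ · e^(−k·t) = 1.726 × e^(−0.03380 × 52.2)
  = 1.726 × 0.1713 = 0.2957 mg/L
(0.2957 mg/L = 0.2957 µg/mL)

0.2957 µg/mL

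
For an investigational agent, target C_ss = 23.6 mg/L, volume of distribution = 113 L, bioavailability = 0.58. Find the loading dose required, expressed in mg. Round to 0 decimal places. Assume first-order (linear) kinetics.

4598 mg

LD = Css × Vd / F = 23.6 × 113 / 0.58 = 4598 mg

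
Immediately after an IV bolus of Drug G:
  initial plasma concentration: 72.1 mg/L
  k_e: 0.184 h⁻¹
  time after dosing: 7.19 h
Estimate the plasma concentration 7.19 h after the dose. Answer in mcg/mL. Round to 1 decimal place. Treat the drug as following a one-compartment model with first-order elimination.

C = C₀ · e^(−k·t) = 72.10 × e^(−0.1840 × 7.19)
  = 72.10 × 0.2663 = 19.20 mg/L
(19.20 mg/L = 19.20 mcg/mL)

19.2 mcg/mL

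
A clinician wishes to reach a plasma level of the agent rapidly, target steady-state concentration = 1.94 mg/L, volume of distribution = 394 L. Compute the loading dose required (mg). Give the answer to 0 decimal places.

764 mg

LD = Css × Vd = 1.94 × 394 = 764.4 mg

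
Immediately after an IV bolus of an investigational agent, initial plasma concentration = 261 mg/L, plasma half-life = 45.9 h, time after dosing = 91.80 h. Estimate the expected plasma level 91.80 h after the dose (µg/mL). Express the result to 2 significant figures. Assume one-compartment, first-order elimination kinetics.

65 µg/mL

k = ln2 / t½ = 0.693147 / 45.9 = 0.01510 h⁻¹
t / t½ = 91.80 / 45.9 = 2 half-lives
C = C₀ × (1/2)^2 = 261.0 × 0.2500 = 65.25 mg/L
(65.25 mg/L = 65.25 µg/mL)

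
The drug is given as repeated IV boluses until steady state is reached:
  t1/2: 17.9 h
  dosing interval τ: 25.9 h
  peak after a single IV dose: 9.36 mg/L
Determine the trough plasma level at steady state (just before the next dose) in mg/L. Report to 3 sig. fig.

k = ln2 / t½ = 0.693147 / 17.9 = 0.03872 h⁻¹
e^(−kτ) = e^(−0.03872 × 25.9) = 0.3668
Accumulation ratio R = 1 / (1 − e^(−kτ)) = 1 / (1 − 0.3668) = 1.579
Steady-state trough = C₀ × R × e^(−kτ) = 9.36 × 1.579 × 0.3668 = 5.421 mg/L

5.42 mg/L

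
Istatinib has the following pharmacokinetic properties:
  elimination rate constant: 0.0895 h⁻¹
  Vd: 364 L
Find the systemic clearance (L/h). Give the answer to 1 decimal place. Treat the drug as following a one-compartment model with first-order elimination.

CL = k × Vd = 0.0895 × 364 = 32.58 L/h

32.6 L/h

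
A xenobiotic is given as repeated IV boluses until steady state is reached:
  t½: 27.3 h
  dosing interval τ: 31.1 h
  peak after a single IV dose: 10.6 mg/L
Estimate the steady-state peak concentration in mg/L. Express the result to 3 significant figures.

k = ln2 / t½ = 0.693147 / 27.3 = 0.02539 h⁻¹
e^(−kτ) = e^(−0.02539 × 31.1) = 0.4540
Accumulation ratio R = 1 / (1 − e^(−kτ)) = 1 / (1 − 0.4540) = 1.832
Steady-state peak = C₀ × R = 10.6 × 1.832 = 19.42 mg/L

19.4 mg/L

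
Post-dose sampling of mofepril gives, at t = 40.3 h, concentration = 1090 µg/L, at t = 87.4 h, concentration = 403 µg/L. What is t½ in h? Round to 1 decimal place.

32.8 h

k = ln(C₁/C₂) / (t₂ − t₁) = ln(1090/403) / (87.4 − 40.3)
  = 0.9950 / 47.10 = 0.02113 h⁻¹
t½ = ln2 / k = 0.693147 / 0.02113 = 32.80 h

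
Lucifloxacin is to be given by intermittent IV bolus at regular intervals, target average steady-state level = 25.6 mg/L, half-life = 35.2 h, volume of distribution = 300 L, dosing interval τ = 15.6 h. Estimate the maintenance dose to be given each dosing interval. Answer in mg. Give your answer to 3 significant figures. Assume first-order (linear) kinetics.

2360 mg

k = ln2 / t½ = 0.693147 / 35.2 = 0.01969 h⁻¹
CL = k × Vd = 0.01969 × 300 = 5.907 L/h
At steady state, Dose/τ = Css × CL.
Dose = Css × CL × τ = 25.6 × 5.907 × 15.6 = 2359 mg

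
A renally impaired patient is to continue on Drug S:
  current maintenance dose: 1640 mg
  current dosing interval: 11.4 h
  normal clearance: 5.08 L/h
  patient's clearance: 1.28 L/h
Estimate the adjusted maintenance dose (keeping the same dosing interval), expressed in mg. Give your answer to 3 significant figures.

To keep the same average steady-state level, dosing rate must scale with clearance.
CL ratio = 1.28 / 5.08 = 0.2520
New dose (same interval) = 1640 × 0.2520 = 413.3 mg

413 mg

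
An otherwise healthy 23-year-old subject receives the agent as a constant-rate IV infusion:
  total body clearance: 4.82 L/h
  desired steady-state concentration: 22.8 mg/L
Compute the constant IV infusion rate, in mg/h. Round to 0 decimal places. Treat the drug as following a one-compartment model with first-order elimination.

At steady state, infusion rate R₀ = Css × CL = 22.8 × 4.820 = 109.9 mg/h

110 mg/h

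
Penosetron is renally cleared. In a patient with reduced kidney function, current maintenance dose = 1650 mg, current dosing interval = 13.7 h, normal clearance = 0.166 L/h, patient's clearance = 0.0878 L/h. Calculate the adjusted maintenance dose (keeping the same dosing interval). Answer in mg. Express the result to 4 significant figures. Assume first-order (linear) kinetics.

To keep the same average steady-state level, dosing rate must scale with clearance.
CL ratio = 0.0878 / 0.166 = 0.5289
New dose (same interval) = 1650 × 0.5289 = 872.7 mg

872.7 mg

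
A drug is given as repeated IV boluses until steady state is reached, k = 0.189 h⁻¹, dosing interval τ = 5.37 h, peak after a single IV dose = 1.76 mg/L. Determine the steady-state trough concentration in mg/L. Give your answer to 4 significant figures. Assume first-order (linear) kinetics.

1.000 mg/L

e^(−kτ) = e^(−0.1890 × 5.37) = 0.3624
Accumulation ratio R = 1 / (1 − e^(−kτ)) = 1 / (1 − 0.3624) = 1.568
Steady-state trough = C₀ × R × e^(−kτ) = 1.76 × 1.568 × 0.3624 = 1.000 mg/L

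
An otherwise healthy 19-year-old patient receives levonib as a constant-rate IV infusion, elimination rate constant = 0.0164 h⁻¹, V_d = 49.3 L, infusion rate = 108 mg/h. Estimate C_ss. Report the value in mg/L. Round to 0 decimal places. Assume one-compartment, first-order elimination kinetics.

134 mg/L

CL = k × Vd = 0.01640 × 49.3 = 0.8085 L/h
At steady state Css = R₀ / CL = 108 / 0.8085 = 133.6 mg/L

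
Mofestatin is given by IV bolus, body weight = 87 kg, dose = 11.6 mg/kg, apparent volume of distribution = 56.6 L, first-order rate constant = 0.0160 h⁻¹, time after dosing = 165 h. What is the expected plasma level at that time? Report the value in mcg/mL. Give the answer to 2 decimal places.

1.27 mcg/mL

Total dose = 11.6 × 87 = 1009 mg
C₀ = Dose / Vd = 1009 / 56.6 = 17.83 mg/L
C = C₀ · e^(−k·t) = 17.83 × e^(−0.01600 × 165)
  = 17.83 × 0.07136 = 1.272 mg/L
(1.272 mg/L = 1.272 mcg/mL)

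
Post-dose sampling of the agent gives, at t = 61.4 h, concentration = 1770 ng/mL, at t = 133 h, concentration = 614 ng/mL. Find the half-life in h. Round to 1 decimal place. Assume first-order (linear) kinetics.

46.9 h

k = ln(C₁/C₂) / (t₂ − t₁) = ln(1770/614) / (133 − 61.4)
  = 1.059 / 71.60 = 0.01479 h⁻¹
t½ = ln2 / k = 0.693147 / 0.01479 = 46.87 h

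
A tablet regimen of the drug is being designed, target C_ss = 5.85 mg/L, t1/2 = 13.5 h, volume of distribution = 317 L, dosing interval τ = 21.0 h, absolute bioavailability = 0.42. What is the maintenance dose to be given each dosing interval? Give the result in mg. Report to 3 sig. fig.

4760 mg

k = ln2 / t½ = 0.693147 / 13.5 = 0.05134 h⁻¹
CL = k × Vd = 0.05134 × 317 = 16.27 L/h
At steady state, F × (Dose/τ) = Css × CL.
Dose = Css × CL × τ / F = 5.85 × 16.27 × 21.0 / 0.42 = 4759 mg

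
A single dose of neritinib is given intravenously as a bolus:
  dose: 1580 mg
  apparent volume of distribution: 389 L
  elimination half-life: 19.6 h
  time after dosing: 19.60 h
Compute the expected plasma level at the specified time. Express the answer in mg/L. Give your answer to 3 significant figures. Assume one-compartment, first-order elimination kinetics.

2.03 mg/L

C₀ = Dose / Vd = 1580 / 389 = 4.062 mg/L
k = ln2 / t½ = 0.693147 / 19.6 = 0.03536 h⁻¹
t / t½ = 19.60 / 19.6 = 1 half-lives
C = C₀ × (1/2)^1 = 4.062 × 0.5000 = 2.031 mg/L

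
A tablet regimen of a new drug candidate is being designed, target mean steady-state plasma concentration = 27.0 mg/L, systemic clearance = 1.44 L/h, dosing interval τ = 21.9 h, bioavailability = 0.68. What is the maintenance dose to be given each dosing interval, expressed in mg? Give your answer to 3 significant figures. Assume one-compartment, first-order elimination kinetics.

1250 mg

At steady state, F × (Dose/τ) = Css × CL.
Dose = Css × CL × τ / F = 27.0 × 1.440 × 21.9 / 0.68 = 1252 mg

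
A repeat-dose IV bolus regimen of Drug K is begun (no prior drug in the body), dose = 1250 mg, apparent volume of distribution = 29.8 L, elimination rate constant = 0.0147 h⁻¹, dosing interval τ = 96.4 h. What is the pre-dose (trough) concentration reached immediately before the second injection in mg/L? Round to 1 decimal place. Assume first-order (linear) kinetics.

C₀ per dose = Dose / Vd = 1250 / 29.8 = 41.95 mg/L
Fraction remaining after one interval: r = e^(−kτ) = e^(−0.01470 × 96.4) = 0.2424
Before dose 2, 1 dose has been given (aged 1τ).
C_trough = C₀ × r = 41.95 × 0.2424 = 10.17 mg/L

10.2 mg/L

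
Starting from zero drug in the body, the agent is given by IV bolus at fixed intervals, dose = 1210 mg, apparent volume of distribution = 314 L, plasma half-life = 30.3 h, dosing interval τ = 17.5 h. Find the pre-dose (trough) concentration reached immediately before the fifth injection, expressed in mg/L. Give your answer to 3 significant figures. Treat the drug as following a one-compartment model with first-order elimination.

C₀ per dose = Dose / Vd = 1210 / 314 = 3.854 mg/L
k = ln2 / t½ = 0.693147 / 30.3 = 0.02288 h⁻¹
Fraction remaining after one interval: r = e^(−kτ) = e^(−0.02288 × 17.5) = 0.6701
Before dose 5, 4 doses have been given (aged 1τ, 2τ, 3τ, 4τ).
C_trough = C₀ × (r + r² + … + r^4) = C₀ × r(1−r^4)/(1−r)
        = 3.854 × 0.6701 × (1 − 0.2016) / (1 − 0.6701) = 6.250 mg/L

6.25 mg/L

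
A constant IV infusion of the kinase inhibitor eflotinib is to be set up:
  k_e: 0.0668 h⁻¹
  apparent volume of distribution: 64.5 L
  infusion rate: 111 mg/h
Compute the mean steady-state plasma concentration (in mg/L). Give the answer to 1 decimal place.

CL = k × Vd = 0.06680 × 64.5 = 4.309 L/h
At steady state Css = R₀ / CL = 111 / 4.309 = 25.76 mg/L

25.8 mg/L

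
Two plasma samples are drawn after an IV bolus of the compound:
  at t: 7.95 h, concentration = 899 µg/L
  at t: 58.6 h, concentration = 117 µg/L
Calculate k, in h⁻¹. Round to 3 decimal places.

0.040 h⁻¹

k = ln(C₁/C₂) / (t₂ − t₁) = ln(899/117) / (58.6 − 7.95)
  = 2.039 / 50.65 = 0.04026 h⁻¹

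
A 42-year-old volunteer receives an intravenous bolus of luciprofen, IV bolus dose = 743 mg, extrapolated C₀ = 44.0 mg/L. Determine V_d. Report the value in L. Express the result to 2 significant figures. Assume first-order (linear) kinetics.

17 L

Vd = Dose / C₀ = 743.0 / 44.0 = 16.89 L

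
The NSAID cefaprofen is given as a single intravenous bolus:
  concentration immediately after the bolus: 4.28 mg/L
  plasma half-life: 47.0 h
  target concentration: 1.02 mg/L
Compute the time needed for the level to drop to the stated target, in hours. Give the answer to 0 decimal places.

k = ln2 / t½ = 0.693147 / 47.0 = 0.01475 h⁻¹
t = ln(C₀ / C) / k = ln(4.280 / 1.02) / 0.01475
  = ln(4.196) / 0.01475 = 1.434 / 0.01475 = 97.22 h

97 h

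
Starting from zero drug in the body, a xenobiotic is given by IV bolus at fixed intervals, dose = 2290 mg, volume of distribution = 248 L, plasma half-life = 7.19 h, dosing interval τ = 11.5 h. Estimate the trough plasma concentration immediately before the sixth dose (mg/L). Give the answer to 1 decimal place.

4.5 mg/L

C₀ per dose = Dose / Vd = 2290 / 248 = 9.234 mg/L
k = ln2 / t½ = 0.693147 / 7.19 = 0.09640 h⁻¹
Fraction remaining after one interval: r = e^(−kτ) = e^(−0.09640 × 11.5) = 0.3300
Before dose 6, 5 doses have been given (aged 1τ, 2τ, 3τ, 4τ, 5τ).
C_trough = C₀ × (r + r² + … + r^5) = C₀ × r(1−r^5)/(1−r)
        = 9.234 × 0.3300 × (1 − 0.003914) / (1 − 0.3300) = 4.530 mg/L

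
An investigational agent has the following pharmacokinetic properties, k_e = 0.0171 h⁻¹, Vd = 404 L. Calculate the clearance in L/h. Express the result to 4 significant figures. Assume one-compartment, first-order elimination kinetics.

6.908 L/h

CL = k × Vd = 0.0171 × 404 = 6.908 L/h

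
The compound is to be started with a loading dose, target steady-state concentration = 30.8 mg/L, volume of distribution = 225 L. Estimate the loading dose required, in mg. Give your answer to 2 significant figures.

6900 mg

LD = Css × Vd = 30.8 × 225 = 6930 mg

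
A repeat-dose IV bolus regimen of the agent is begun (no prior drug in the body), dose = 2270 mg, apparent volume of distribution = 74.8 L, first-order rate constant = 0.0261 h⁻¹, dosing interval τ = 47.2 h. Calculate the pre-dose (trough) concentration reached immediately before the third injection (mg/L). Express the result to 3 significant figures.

11.4 mg/L

C₀ per dose = Dose / Vd = 2270 / 74.8 = 30.35 mg/L
Fraction remaining after one interval: r = e^(−kτ) = e^(−0.02610 × 47.2) = 0.2917
Before dose 3, 2 doses have been given (aged 1τ, 2τ).
C_trough = C₀ × (r + r²) = 30.35 × (0.2917 + 0.08509) = 11.44 mg/L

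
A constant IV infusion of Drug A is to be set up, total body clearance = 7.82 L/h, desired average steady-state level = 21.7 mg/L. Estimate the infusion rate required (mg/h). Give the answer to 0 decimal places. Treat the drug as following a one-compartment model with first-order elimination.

At steady state, infusion rate R₀ = Css × CL = 21.7 × 7.820 = 169.7 mg/h

170 mg/h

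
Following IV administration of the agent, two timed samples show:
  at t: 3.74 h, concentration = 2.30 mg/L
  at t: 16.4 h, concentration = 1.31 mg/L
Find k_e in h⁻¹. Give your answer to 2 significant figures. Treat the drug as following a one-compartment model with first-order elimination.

0.044 h⁻¹

k = ln(C₁/C₂) / (t₂ − t₁) = ln(2.30/1.31) / (16.4 − 3.74)
  = 0.5629 / 12.66 = 0.04446 h⁻¹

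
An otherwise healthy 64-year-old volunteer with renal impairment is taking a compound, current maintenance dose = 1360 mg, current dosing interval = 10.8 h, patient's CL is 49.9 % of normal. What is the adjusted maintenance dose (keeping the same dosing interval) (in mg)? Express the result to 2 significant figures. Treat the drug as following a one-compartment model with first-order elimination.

To keep the same average steady-state level, dosing rate must scale with clearance.
CL ratio = 49.9 / 100 = 0.4990
New dose (same interval) = 1360 × 0.4990 = 678.6 mg

680 mg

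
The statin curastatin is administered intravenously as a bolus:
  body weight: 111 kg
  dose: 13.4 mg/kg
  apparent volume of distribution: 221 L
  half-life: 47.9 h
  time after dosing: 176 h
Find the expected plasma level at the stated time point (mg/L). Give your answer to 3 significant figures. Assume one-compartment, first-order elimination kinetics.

Total dose = 13.4 × 111 = 1487 mg
C₀ = Dose / Vd = 1487 / 221 = 6.729 mg/L
k = ln2 / t½ = 0.693147 / 47.9 = 0.01447 h⁻¹
C = C₀ · e^(−k·t) = 6.729 × e^(−0.01447 × 176)
  = 6.729 × 0.07834 = 0.5271 mg/L

0.527 mg/L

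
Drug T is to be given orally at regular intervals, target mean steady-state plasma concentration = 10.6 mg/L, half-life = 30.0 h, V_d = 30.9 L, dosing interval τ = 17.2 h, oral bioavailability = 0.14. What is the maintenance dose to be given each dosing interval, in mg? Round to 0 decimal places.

k = ln2 / t½ = 0.693147 / 30.0 = 0.02310 h⁻¹
CL = k × Vd = 0.02310 × 30.9 = 0.7138 L/h
At steady state, F × (Dose/τ) = Css × CL.
Dose = Css × CL × τ / F = 10.6 × 0.7138 × 17.2 / 0.14 = 929.6 mg

930 mg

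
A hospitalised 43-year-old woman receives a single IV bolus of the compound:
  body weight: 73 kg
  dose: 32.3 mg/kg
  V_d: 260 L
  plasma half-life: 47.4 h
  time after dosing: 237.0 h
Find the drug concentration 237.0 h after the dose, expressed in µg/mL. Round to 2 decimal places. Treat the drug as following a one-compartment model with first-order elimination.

0.28 µg/mL

Total dose = 32.3 × 73 = 2358 mg
C₀ = Dose / Vd = 2358 / 260 = 9.069 mg/L
k = ln2 / t½ = 0.693147 / 47.4 = 0.01462 h⁻¹
t / t½ = 237.0 / 47.4 = 5 half-lives
C = C₀ × (1/2)^5 = 9.069 × 0.03125 = 0.2834 mg/L
(0.2834 mg/L = 0.2834 µg/mL)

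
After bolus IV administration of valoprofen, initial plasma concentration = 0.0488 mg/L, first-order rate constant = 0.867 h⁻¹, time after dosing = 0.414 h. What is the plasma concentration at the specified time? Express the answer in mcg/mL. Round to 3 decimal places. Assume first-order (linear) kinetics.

C = C₀ · e^(−k·t) = 0.04880 × e^(−0.8670 × 0.414)
  = 0.04880 × 0.6984 = 0.03408 mg/L
(0.03408 mg/L = 0.03408 mcg/mL)

0.034 mcg/mL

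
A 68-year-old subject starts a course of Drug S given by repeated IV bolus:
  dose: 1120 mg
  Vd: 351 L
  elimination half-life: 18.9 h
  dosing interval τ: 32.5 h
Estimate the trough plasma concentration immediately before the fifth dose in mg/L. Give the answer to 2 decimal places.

1.38 mg/L

C₀ per dose = Dose / Vd = 1120 / 351 = 3.191 mg/L
k = ln2 / t½ = 0.693147 / 18.9 = 0.03667 h⁻¹
Fraction remaining after one interval: r = e^(−kτ) = e^(−0.03667 × 32.5) = 0.3037
Before dose 5, 4 doses have been given (aged 1τ, 2τ, 3τ, 4τ).
C_trough = C₀ × (r + r² + … + r^4) = C₀ × r(1−r^4)/(1−r)
        = 3.191 × 0.3037 × (1 − 0.008507) / (1 − 0.3037) = 1.380 mg/L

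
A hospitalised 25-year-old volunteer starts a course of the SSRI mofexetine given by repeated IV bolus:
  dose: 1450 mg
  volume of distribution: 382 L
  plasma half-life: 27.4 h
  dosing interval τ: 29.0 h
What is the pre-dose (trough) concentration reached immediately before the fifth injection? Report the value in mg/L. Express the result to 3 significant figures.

C₀ per dose = Dose / Vd = 1450 / 382 = 3.796 mg/L
k = ln2 / t½ = 0.693147 / 27.4 = 0.02530 h⁻¹
Fraction remaining after one interval: r = e^(−kτ) = e^(−0.02530 × 29.0) = 0.4801
Before dose 5, 4 doses have been given (aged 1τ, 2τ, 3τ, 4τ).
C_trough = C₀ × (r + r² + … + r^4) = C₀ × r(1−r^4)/(1−r)
        = 3.796 × 0.4801 × (1 − 0.05313) / (1 − 0.4801) = 3.319 mg/L

3.32 mg/L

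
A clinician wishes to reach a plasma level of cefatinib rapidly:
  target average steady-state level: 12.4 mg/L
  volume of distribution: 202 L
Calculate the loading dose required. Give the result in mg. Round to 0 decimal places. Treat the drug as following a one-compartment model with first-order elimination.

2505 mg

LD = Css × Vd = 12.4 × 202 = 2505 mg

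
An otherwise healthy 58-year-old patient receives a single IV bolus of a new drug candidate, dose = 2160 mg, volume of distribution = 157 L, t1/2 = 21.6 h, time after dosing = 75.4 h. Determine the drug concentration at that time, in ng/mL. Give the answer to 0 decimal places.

C₀ = Dose / Vd = 2160 / 157 = 13.76 mg/L
k = ln2 / t½ = 0.693147 / 21.6 = 0.03209 h⁻¹
C = C₀ · e^(−k·t) = 13.76 × e^(−0.03209 × 75.4)
  = 13.76 × 0.08896 = 1.224 mg/L
Convert: 1.224 mg/L × 1000 = 1224 ng/mL

1224 ng/mL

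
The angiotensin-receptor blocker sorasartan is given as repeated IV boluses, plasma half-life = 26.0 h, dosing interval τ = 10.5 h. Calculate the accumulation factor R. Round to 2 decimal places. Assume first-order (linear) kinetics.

k = ln2 / t½ = 0.693147 / 26.0 = 0.02666 h⁻¹
e^(−kτ) = e^(−0.02666 × 10.5) = 0.7558
Accumulation ratio R = 1 / (1 − e^(−kτ)) = 1 / (1 − 0.7558) = 4.095

4.10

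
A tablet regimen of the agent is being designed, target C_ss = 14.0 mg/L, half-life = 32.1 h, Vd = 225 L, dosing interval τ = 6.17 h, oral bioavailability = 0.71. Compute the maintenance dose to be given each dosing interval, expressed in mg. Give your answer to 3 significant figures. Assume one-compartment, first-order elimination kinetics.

k = ln2 / t½ = 0.693147 / 32.1 = 0.02159 h⁻¹
CL = k × Vd = 0.02159 × 225 = 4.858 L/h
At steady state, F × (Dose/τ) = Css × CL.
Dose = Css × CL × τ / F = 14.0 × 4.858 × 6.17 / 0.71 = 591.0 mg

591 mg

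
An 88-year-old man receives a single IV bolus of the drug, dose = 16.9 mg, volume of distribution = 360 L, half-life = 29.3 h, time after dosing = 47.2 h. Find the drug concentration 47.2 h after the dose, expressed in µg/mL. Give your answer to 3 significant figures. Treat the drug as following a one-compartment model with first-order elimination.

C₀ = Dose / Vd = 16.90 / 360 = 0.04694 mg/L
k = ln2 / t½ = 0.693147 / 29.3 = 0.02366 h⁻¹
C = C₀ · e^(−k·t) = 0.04694 × e^(−0.02366 × 47.2)
  = 0.04694 × 0.3273 = 0.01536 mg/L
(0.01536 mg/L = 0.01536 µg/mL)

0.0154 µg/mL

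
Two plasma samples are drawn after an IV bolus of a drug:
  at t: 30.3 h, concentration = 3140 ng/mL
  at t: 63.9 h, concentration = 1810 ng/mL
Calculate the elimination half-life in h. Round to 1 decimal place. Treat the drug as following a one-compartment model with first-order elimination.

42.3 h

k = ln(C₁/C₂) / (t₂ − t₁) = ln(3140/1810) / (63.9 − 30.3)
  = 0.5509 / 33.60 = 0.01640 h⁻¹
t½ = ln2 / k = 0.693147 / 0.01640 = 42.27 h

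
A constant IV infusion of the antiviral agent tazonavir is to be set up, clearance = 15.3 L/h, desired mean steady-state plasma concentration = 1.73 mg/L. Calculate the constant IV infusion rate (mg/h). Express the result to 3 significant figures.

26.5 mg/h

At steady state, infusion rate R₀ = Css × CL = 1.73 × 15.30 = 26.47 mg/h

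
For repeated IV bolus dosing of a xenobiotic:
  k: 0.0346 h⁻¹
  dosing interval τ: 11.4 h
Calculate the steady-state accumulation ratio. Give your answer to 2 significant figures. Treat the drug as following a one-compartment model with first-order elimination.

3.1

e^(−kτ) = e^(−0.03460 × 11.4) = 0.6741
Accumulation ratio R = 1 / (1 − e^(−kτ)) = 1 / (1 − 0.6741) = 3.068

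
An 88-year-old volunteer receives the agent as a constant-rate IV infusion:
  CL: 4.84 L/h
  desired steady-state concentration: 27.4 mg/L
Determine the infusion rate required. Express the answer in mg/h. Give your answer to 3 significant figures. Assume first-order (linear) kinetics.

At steady state, infusion rate R₀ = Css × CL = 27.4 × 4.840 = 132.6 mg/h

133 mg/h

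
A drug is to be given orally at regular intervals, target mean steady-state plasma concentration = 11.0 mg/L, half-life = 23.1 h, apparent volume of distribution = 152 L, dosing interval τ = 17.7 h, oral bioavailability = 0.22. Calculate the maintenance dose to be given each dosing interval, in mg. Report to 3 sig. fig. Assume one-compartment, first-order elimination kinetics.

k = ln2 / t½ = 0.693147 / 23.1 = 0.03001 h⁻¹
CL = k × Vd = 0.03001 × 152 = 4.562 L/h
At steady state, F × (Dose/τ) = Css × CL.
Dose = Css × CL × τ / F = 11.0 × 4.562 × 17.7 / 0.22 = 4037 mg

4040 mg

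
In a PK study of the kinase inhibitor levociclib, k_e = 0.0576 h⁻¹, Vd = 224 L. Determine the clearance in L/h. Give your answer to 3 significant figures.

12.9 L/h

CL = k × Vd = 0.0576 × 224 = 12.90 L/h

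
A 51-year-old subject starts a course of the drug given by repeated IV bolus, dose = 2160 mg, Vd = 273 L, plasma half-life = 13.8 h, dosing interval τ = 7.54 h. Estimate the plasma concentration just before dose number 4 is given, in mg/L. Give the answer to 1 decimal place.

11.7 mg/L

C₀ per dose = Dose / Vd = 2160 / 273 = 7.912 mg/L
k = ln2 / t½ = 0.693147 / 13.8 = 0.05023 h⁻¹
Fraction remaining after one interval: r = e^(−kτ) = e^(−0.05023 × 7.54) = 0.6847
Before dose 4, 3 doses have been given (aged 1τ, 2τ, 3τ).
C_trough = C₀ × (r + r² + … + r^3) = C₀ × r(1−r^3)/(1−r)
        = 7.912 × 0.6847 × (1 − 0.3210) / (1 − 0.6847) = 11.67 mg/L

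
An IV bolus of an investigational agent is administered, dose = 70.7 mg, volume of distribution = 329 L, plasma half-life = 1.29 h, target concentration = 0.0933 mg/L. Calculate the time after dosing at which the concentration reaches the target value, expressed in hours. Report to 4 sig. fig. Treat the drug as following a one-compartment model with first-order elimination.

C₀ = Dose / Vd = 70.70 / 329 = 0.2149 mg/L
k = ln2 / t½ = 0.693147 / 1.29 = 0.5373 h⁻¹
t = ln(C₀ / C) / k = ln(0.2149 / 0.0933) / 0.5373
  = ln(2.303) / 0.5373 = 0.8342 / 0.5373 = 1.553 h

1.553 h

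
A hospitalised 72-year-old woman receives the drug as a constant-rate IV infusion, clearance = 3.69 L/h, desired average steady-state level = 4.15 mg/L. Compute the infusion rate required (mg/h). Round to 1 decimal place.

15.3 mg/h

At steady state, infusion rate R₀ = Css × CL = 4.15 × 3.690 = 15.31 mg/h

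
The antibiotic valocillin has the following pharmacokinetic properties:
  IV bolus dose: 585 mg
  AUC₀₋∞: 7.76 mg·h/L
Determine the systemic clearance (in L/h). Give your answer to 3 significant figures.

CL = Dose / AUC = 585 / 7.76 = 75.39 L/h

75.4 L/h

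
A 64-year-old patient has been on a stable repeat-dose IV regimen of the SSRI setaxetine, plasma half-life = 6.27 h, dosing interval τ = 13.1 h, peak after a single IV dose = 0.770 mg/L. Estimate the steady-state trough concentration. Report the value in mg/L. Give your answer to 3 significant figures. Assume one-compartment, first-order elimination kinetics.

0.237 mg/L

k = ln2 / t½ = 0.693147 / 6.27 = 0.1105 h⁻¹
e^(−kτ) = e^(−0.1105 × 13.1) = 0.2351
Accumulation ratio R = 1 / (1 − e^(−kτ)) = 1 / (1 − 0.2351) = 1.307
Steady-state trough = C₀ × R × e^(−kτ) = 0.770 × 1.307 × 0.2351 = 0.2366 mg/L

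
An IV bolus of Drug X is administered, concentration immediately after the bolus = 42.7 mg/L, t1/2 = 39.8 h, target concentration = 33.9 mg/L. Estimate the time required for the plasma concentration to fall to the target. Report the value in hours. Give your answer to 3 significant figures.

13.3 h

k = ln2 / t½ = 0.693147 / 39.8 = 0.01742 h⁻¹
t = ln(C₀ / C) / k = ln(42.70 / 33.9) / 0.01742
  = ln(1.260) / 0.01742 = 0.2311 / 0.01742 = 13.27 h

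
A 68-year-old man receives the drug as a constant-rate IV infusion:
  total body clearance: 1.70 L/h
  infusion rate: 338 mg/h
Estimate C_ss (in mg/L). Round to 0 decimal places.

199 mg/L

At steady state Css = R₀ / CL = 338 / 1.700 = 198.8 mg/L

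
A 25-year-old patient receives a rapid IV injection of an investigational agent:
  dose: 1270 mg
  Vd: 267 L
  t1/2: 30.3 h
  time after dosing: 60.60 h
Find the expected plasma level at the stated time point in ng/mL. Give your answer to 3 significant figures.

1190 ng/mL

C₀ = Dose / Vd = 1270 / 267 = 4.757 mg/L
k = ln2 / t½ = 0.693147 / 30.3 = 0.02288 h⁻¹
t / t½ = 60.60 / 30.3 = 2 half-lives
C = C₀ × (1/2)^2 = 4.757 × 0.2500 = 1.189 mg/L
Convert: 1.189 mg/L × 1000 = 1189 ng/mL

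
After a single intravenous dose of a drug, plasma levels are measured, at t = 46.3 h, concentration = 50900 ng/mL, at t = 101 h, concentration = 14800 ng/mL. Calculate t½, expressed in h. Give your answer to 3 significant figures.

k = ln(C₁/C₂) / (t₂ − t₁) = ln(50900/14800) / (101 − 46.3)
  = 1.235 / 54.70 = 0.02258 h⁻¹
t½ = ln2 / k = 0.693147 / 0.02258 = 30.70 h

30.7 h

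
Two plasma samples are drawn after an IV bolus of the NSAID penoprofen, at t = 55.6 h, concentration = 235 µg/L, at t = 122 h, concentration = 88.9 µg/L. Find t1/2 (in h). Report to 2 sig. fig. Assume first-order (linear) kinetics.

k = ln(C₁/C₂) / (t₂ − t₁) = ln(235/88.9) / (122 − 55.6)
  = 0.9721 / 66.40 = 0.01464 h⁻¹
t½ = ln2 / k = 0.693147 / 0.01464 = 47.35 h

47 h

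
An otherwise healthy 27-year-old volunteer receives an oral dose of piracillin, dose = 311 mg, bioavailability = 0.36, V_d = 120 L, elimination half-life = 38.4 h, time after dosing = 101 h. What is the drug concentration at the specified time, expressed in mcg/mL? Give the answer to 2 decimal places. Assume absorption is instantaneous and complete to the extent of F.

0.15 mcg/mL

Amount reaching circulation = F × Dose = 0.36 × 311.0 = 112.0 mg
C₀ = F·Dose / Vd = 112.0 / 120 = 0.9333 mg/L
k = ln2 / t½ = 0.693147 / 38.4 = 0.01805 h⁻¹
C = C₀ · e^(−k·t) = 0.9333 × e^(−0.01805 × 101)
  = 0.9333 × 0.1615 = 0.1507 mg/L
(0.1507 mg/L = 0.1507 mcg/mL)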